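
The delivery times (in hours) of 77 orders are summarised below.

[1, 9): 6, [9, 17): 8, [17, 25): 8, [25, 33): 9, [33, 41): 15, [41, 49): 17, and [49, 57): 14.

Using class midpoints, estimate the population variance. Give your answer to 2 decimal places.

Midpoints: 5, 13, 21, 29, 37, 45, 53
n = 77, Σfm = 2625, mean = 34.0909
Σfm² = 106885
Σf(m − x̄)² = Σfm² − (Σfm)²/n = 106885 − 2625²/77 = 17396.3636
Population variance = 17396.3636 / 77 = 225.9268

225.93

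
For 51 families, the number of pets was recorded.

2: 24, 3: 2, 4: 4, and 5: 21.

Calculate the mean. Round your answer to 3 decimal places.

3.431

Values: 2, 3, 4, 5
Σfx = 24×2 + 2×3 + 4×4 + 21×5 = 175
n = Σf = 51
Mean = 175 / 51 = 3.4314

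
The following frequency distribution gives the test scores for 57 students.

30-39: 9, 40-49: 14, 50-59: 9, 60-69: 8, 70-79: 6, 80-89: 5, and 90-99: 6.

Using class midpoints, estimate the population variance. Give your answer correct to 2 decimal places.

368.79

Midpoints: 34.5, 44.5, 54.5, 64.5, 74.5, 84.5, 94.5
n = 57, Σfm = 3376.5, mean = 59.2368
Σfm² = 221034.25
Σf(m − x̄)² = Σfm² − (Σfm)²/n = 221034.25 − 3376.5²/57 = 21021.0526
Population variance = 21021.0526 / 57 = 368.7904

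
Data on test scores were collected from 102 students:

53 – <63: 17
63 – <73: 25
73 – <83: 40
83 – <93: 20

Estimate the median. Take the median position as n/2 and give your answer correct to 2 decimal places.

Cumulative frequencies: 17, 42, 82, 102
n = 102; position = n/2 = 51.
This falls in the class 73 – <83: L = 73, F = 42, f = 40, h = 10.
Median ≈ 73 + ((51 − 42) / 40) × 10 = 75.2500

75.25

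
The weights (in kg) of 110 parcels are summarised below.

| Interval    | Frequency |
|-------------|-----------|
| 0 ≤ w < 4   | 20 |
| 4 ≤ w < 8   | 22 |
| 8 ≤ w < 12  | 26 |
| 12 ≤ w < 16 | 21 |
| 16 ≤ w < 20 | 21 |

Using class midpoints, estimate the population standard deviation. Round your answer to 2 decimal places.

5.49

Midpoints: 2, 6, 10, 14, 18
n = 110, Σfm = 1104, mean = 10.0364
Σfm² = 14392
Σf(m − x̄)² = Σfm² − (Σfm)²/n = 14392 − 1104²/110 = 3311.8545
Population variance = 3311.8545 / 110 = 30.1078
Standard deviation = √30.1078 = 5.4871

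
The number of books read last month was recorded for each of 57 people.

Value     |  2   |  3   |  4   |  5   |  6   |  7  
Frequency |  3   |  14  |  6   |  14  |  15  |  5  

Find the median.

5

Cumulative frequencies: 3, 17, 23, 37, 52, 57
n = 57, so the median is the value in position (n+1)/2 = 29.
Position 29 falls at value 5.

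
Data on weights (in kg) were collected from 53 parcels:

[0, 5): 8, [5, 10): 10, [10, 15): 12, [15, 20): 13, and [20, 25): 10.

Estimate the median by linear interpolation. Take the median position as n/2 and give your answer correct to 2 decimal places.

13.54

Cumulative frequencies: 8, 18, 30, 43, 53
n = 53; position = n/2 = 26.5.
This falls in the class [10, 15): L = 10, F = 18, f = 12, h = 5.
Median ≈ 10 + ((26.5 − 18) / 12) × 5 = 13.5417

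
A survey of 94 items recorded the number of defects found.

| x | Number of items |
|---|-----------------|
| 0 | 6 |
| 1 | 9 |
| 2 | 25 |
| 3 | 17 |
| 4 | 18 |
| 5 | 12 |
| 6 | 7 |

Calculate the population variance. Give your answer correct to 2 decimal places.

2.60

Values: 0, 1, 2, 3, 4, 5, 6
n = 94, Σfx = 284, mean = 3.0213
Σfx² = 1102
Σf(x − x̄)² = Σfx² − (Σfx)²/n = 1102 − 284²/94 = 243.9574
Population variance = 243.9574 / 94 = 2.5953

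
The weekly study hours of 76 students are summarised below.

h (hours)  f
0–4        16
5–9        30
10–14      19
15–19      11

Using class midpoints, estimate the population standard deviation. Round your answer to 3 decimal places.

Midpoints: 2, 7, 12, 17
n = 76, Σfm = 657, mean = 8.6447
Σfm² = 7449
Σf(m − x̄)² = Σfm² − (Σfm)²/n = 7449 − 657²/76 = 1769.4079
Population variance = 1769.4079 / 76 = 23.2817
Standard deviation = √23.2817 = 4.8251

4.825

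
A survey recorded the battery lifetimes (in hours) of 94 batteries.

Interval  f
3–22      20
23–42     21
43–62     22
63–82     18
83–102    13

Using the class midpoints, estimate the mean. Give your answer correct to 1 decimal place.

48.9

Midpoints: 12.5, 32.5, 52.5, 72.5, 92.5
Σfm = 20×12.5 + 21×32.5 + 22×52.5 + 18×72.5 + 13×92.5 = 4595
n = Σf = 94
Mean = 4595 / 94 = 48.8830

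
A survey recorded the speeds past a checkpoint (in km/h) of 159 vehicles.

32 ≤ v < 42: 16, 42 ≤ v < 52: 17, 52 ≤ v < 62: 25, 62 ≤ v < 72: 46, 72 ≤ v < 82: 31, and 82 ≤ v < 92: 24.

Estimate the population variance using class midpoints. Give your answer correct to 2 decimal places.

225.83

Midpoints: 37, 47, 57, 67, 77, 87
n = 159, Σfm = 10373, mean = 65.2390
Σfm² = 712631
Σf(m − x̄)² = Σfm² − (Σfm)²/n = 712631 − 10373²/159 = 35906.9182
Population variance = 35906.9182 / 159 = 225.8297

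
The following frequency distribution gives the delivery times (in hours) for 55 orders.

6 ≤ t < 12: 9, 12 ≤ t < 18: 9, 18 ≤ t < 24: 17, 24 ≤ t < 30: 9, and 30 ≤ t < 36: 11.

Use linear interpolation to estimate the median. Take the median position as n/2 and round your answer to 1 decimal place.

21.4

Cumulative frequencies: 9, 18, 35, 44, 55
n = 55; position = n/2 = 27.5.
This falls in the class 18 ≤ t < 24: L = 18, F = 18, f = 17, h = 6.
Median ≈ 18 + ((27.5 − 18) / 17) × 6 = 21.3529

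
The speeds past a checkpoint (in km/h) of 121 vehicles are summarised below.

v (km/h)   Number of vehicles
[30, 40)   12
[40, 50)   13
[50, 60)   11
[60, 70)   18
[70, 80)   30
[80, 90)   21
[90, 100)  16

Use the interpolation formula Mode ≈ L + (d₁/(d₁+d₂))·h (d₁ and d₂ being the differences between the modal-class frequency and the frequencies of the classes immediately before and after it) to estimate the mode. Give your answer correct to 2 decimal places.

75.71

Modal class: [70, 80) (highest frequency 30).
d₁ = 30 − 18 = 12, d₂ = 30 − 21 = 9
Mode ≈ 70 + (12/(12+9)) × 10 = 70 + 5.7143 = 75.7143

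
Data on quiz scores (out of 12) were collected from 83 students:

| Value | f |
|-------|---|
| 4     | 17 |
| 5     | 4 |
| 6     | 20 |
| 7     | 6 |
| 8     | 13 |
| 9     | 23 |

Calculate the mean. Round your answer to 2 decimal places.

6.76

Values: 4, 5, 6, 7, 8, 9
Σfx = 17×4 + 4×5 + 20×6 + 6×7 + 13×8 + 23×9 = 561
n = Σf = 83
Mean = 561 / 83 = 6.7590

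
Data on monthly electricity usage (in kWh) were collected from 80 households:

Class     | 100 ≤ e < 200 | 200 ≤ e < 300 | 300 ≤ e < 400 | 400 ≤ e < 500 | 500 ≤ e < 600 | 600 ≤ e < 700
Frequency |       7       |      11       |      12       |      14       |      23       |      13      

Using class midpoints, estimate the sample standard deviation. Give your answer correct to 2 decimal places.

Midpoints: 150, 250, 350, 450, 550, 650
n = 80, Σfm = 35400, mean = 442.5000
Σfm² = 17600000
Σf(m − x̄)² = Σfm² − (Σfm)²/n = 17600000 − 35400²/80 = 1935500.0000
Sample variance = 1935500.0000 / 79 = 24500.0000
Standard deviation = √24500.0000 = 156.5248

156.52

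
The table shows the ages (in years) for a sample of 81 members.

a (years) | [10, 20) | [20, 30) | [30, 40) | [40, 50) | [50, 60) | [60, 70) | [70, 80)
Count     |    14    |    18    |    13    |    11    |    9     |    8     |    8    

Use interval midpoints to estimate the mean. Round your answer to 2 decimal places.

39.81

Midpoints: 15, 25, 35, 45, 55, 65, 75
Σfm = 14×15 + 18×25 + 13×35 + 11×45 + 9×55 + 8×65 + 8×75 = 3225
n = Σf = 81
Mean = 3225 / 81 = 39.8148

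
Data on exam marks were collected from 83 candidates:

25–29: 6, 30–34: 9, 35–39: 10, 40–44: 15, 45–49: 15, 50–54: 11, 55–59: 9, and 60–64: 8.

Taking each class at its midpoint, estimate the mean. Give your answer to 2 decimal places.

45.01

Midpoints: 27, 32, 37, 42, 47, 52, 57, 62
Σfm = 6×27 + 9×32 + 10×37 + 15×42 + 15×47 + 11×52 + 9×57 + 8×62 = 3736
n = Σf = 83
Mean = 3736 / 83 = 45.0120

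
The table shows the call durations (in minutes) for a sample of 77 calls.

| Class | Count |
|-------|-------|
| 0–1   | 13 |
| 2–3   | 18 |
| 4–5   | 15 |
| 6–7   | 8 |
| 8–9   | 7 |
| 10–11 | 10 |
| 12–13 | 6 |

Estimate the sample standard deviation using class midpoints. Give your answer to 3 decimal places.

3.830

Midpoints: 0.5, 2.5, 4.5, 6.5, 8.5, 10.5, 12.5
n = 77, Σfm = 410.5, mean = 5.3312
Σfm² = 3303.25
Σf(m − x̄)² = Σfm² − (Σfm)²/n = 3303.25 − 410.5²/77 = 1114.8052
Sample variance = 1114.8052 / 76 = 14.6685
Standard deviation = √14.6685 = 3.8299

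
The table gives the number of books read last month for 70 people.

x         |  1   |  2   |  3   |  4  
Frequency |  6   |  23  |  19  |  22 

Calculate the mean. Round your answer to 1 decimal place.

Values: 1, 2, 3, 4
Σfx = 6×1 + 23×2 + 19×3 + 22×4 = 197
n = Σf = 70
Mean = 197 / 70 = 2.8143

2.8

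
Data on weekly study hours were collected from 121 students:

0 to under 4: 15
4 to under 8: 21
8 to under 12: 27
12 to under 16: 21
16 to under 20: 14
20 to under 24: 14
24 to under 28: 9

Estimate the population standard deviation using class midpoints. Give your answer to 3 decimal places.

Midpoints: 2, 6, 10, 14, 18, 22, 26
n = 121, Σfm = 1514, mean = 12.5124
Σfm² = 25028
Σf(m − x̄)² = Σfm² − (Σfm)²/n = 25028 − 1514²/121 = 6084.2314
Population variance = 6084.2314 / 121 = 50.2829
Standard deviation = √50.2829 = 7.0910

7.091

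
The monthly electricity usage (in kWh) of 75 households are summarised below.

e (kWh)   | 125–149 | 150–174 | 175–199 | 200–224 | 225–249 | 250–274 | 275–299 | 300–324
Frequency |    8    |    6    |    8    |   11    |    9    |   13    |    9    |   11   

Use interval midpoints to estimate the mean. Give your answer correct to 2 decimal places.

Midpoints: 137, 162, 187, 212, 237, 262, 287, 312
Σfm = 8×137 + 6×162 + 8×187 + 11×212 + 9×237 + 13×262 + 9×287 + 11×312 = 17450
n = Σf = 75
Mean = 17450 / 75 = 232.6667

232.67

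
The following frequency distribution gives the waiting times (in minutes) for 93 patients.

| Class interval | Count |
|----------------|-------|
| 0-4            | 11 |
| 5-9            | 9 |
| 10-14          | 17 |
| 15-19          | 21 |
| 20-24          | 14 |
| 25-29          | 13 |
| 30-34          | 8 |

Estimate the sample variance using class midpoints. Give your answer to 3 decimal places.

78.758

Midpoints: 2, 7, 12, 17, 22, 27, 32
n = 93, Σfm = 1561, mean = 16.7849
Σfm² = 33447
Σf(m − x̄)² = Σfm² − (Σfm)²/n = 33447 − 1561²/93 = 7245.6989
Sample variance = 7245.6989 / 92 = 78.7576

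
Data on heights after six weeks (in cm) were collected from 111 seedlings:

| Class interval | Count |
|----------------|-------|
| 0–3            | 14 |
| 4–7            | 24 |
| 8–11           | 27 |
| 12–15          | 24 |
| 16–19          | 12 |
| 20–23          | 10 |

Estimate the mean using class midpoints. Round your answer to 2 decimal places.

Midpoints: 1.5, 5.5, 9.5, 13.5, 17.5, 21.5
Σfm = 14×1.5 + 24×5.5 + 27×9.5 + 24×13.5 + 12×17.5 + 10×21.5 = 1158.5
n = Σf = 111
Mean = 1158.5 / 111 = 10.4369

10.44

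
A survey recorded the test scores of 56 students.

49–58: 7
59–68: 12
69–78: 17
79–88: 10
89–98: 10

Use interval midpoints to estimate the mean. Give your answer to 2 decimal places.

74.21

Midpoints: 53.5, 63.5, 73.5, 83.5, 93.5
Σfm = 7×53.5 + 12×63.5 + 17×73.5 + 10×83.5 + 10×93.5 = 4156
n = Σf = 56
Mean = 4156 / 56 = 74.2143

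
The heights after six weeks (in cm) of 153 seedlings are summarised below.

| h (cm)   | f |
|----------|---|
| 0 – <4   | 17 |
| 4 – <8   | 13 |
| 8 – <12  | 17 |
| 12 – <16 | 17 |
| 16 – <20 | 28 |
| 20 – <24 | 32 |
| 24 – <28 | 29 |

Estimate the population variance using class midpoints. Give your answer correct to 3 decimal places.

61.885

Midpoints: 2, 6, 10, 14, 18, 22, 26
n = 153, Σfm = 2482, mean = 16.2222
Σfm² = 49732
Σf(m − x̄)² = Σfm² − (Σfm)²/n = 49732 − 2482²/153 = 9468.4444
Population variance = 9468.4444 / 153 = 61.8853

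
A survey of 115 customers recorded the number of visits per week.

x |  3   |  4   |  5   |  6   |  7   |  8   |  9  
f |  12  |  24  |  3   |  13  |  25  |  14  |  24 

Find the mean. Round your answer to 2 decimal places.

Values: 3, 4, 5, 6, 7, 8, 9
Σfx = 12×3 + 24×4 + 3×5 + 13×6 + 25×7 + 14×8 + 24×9 = 728
n = Σf = 115
Mean = 728 / 115 = 6.3304

6.33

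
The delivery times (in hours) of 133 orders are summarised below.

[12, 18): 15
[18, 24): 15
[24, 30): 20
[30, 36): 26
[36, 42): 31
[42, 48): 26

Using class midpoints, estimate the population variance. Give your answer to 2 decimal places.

94.44

Midpoints: 15, 21, 27, 33, 39, 45
n = 133, Σfm = 4317, mean = 32.4586
Σfm² = 152685
Σf(m − x̄)² = Σfm² − (Σfm)²/n = 152685 − 4317²/133 = 12561.0226
Population variance = 12561.0226 / 133 = 94.4438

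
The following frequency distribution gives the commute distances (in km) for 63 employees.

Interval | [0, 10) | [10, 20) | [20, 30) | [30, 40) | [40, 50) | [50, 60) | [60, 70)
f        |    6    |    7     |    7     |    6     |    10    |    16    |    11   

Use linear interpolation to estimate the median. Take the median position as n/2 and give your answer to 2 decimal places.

Cumulative frequencies: 6, 13, 20, 26, 36, 52, 63
n = 63; position = n/2 = 31.5.
This falls in the class [40, 50): L = 40, F = 26, f = 10, h = 10.
Median ≈ 40 + ((31.5 − 26) / 10) × 10 = 45.5000

45.50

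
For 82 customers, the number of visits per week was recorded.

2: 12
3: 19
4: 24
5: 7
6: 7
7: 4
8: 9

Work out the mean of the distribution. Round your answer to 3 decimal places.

4.317

Values: 2, 3, 4, 5, 6, 7, 8
Σfx = 12×2 + 19×3 + 24×4 + 7×5 + 7×6 + 4×7 + 9×8 = 354
n = Σf = 82
Mean = 354 / 82 = 4.3171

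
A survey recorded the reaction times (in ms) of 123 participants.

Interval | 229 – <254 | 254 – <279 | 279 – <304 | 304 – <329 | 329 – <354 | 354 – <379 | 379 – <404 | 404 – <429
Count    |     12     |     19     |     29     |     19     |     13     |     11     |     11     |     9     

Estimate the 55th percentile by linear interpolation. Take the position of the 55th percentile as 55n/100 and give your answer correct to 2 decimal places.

Cumulative frequencies: 12, 31, 60, 79, 92, 103, 114, 123
n = 123; position = 55n/100 = 67.65.
This falls in the class 304 – <329: L = 304, F = 60, f = 19, h = 25.
55th percentile ≈ 304 + ((67.65 − 60) / 19) × 25 = 314.0658

314.07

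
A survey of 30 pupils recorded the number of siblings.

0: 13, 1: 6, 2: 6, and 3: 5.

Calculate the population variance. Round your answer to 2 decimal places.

1.29

Values: 0, 1, 2, 3
n = 30, Σfx = 33, mean = 1.1000
Σfx² = 75
Σf(x − x̄)² = Σfx² − (Σfx)²/n = 75 − 33²/30 = 38.7000
Population variance = 38.7000 / 30 = 1.2900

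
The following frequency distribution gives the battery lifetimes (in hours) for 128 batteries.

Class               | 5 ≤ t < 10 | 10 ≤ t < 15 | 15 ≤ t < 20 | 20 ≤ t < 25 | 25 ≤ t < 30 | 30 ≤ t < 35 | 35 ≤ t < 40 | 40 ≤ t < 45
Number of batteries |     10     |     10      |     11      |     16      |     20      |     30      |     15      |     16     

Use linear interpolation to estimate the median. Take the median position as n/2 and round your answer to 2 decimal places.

Cumulative frequencies: 10, 20, 31, 47, 67, 97, 112, 128
n = 128; position = n/2 = 64.
This falls in the class 25 ≤ t < 30: L = 25, F = 47, f = 20, h = 5.
Median ≈ 25 + ((64 − 47) / 20) × 5 = 29.2500

29.25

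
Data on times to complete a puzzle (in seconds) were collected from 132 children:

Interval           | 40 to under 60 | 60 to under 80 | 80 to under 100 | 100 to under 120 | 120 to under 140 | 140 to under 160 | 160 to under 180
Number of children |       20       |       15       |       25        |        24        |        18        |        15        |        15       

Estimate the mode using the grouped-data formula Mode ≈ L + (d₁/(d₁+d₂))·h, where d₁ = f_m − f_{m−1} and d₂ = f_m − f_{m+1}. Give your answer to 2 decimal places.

Modal class: 80 to under 100 (highest frequency 25).
d₁ = 25 − 15 = 10, d₂ = 25 − 24 = 1
Mode ≈ 80 + (10/(10+1)) × 20 = 80 + 18.1818 = 98.1818

98.18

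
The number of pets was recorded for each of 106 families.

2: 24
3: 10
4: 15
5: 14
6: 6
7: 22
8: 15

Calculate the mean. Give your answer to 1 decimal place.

Values: 2, 3, 4, 5, 6, 7, 8
Σfx = 24×2 + 10×3 + 15×4 + 14×5 + 6×6 + 22×7 + 15×8 = 518
n = Σf = 106
Mean = 518 / 106 = 4.8868

4.9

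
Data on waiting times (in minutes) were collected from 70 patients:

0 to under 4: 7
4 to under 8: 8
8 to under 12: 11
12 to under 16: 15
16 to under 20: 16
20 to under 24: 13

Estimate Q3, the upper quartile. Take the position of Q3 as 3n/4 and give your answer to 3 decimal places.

18.875

Cumulative frequencies: 7, 15, 26, 41, 57, 70
n = 70; position = 3n/4 = 52.5.
This falls in the class 16 to under 20: L = 16, F = 41, f = 16, h = 4.
Upper quartile ≈ 16 + ((52.5 − 41) / 16) × 4 = 18.8750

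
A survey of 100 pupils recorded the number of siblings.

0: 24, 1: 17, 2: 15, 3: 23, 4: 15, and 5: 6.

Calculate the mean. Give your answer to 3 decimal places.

2.060

Values: 0, 1, 2, 3, 4, 5
Σfx = 24×0 + 17×1 + 15×2 + 23×3 + 15×4 + 6×5 = 206
n = Σf = 100
Mean = 206 / 100 = 2.0600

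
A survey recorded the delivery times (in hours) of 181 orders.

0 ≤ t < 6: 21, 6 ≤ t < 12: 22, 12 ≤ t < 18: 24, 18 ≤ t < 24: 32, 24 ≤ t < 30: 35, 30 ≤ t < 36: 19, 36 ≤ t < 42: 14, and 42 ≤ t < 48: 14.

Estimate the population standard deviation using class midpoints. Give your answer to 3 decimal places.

Midpoints: 3, 9, 15, 21, 27, 33, 39, 45
n = 181, Σfm = 4041, mean = 22.3260
Σfm² = 117333
Σf(m − x̄)² = Σfm² − (Σfm)²/n = 117333 − 4041²/181 = 27113.7680
Population variance = 27113.7680 / 181 = 149.7998
Standard deviation = √149.7998 = 12.2393

12.239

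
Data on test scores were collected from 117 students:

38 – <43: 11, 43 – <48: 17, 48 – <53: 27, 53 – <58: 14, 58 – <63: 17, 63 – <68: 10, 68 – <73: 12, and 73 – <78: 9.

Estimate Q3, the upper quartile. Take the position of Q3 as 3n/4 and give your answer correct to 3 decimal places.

Cumulative frequencies: 11, 28, 55, 69, 86, 96, 108, 117
n = 117; position = 3n/4 = 87.75.
This falls in the class 63 – <68: L = 63, F = 86, f = 10, h = 5.
Upper quartile ≈ 63 + ((87.75 − 86) / 10) × 5 = 63.8750

63.875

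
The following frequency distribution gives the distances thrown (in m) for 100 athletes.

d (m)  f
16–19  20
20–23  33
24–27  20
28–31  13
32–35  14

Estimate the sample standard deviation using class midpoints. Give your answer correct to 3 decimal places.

5.269

Midpoints: 17.5, 21.5, 25.5, 29.5, 33.5
n = 100, Σfm = 2422, mean = 24.2200
Σfm² = 61409
Σf(m − x̄)² = Σfm² − (Σfm)²/n = 61409 − 2422²/100 = 2748.1600
Sample variance = 2748.1600 / 99 = 27.7592
Standard deviation = √27.7592 = 5.2687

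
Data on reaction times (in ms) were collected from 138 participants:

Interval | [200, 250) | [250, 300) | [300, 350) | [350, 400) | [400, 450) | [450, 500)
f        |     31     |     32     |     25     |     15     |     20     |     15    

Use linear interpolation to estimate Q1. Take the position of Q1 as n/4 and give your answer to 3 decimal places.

255.469

Cumulative frequencies: 31, 63, 88, 103, 123, 138
n = 138; position = n/4 = 34.5.
This falls in the class [250, 300): L = 250, F = 31, f = 32, h = 50.
Lower quartile ≈ 250 + ((34.5 − 31) / 32) × 50 = 255.4688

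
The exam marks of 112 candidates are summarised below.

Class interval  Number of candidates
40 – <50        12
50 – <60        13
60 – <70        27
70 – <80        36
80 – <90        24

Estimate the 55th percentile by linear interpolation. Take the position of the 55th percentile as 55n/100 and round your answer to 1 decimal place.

72.7

Cumulative frequencies: 12, 25, 52, 88, 112
n = 112; position = 55n/100 = 61.6.
This falls in the class 70 – <80: L = 70, F = 52, f = 36, h = 10.
55th percentile ≈ 70 + ((61.6 − 52) / 36) × 10 = 72.6667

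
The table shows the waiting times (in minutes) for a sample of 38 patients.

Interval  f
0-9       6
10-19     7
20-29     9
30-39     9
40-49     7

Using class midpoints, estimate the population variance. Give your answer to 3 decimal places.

177.839

Midpoints: 4.5, 14.5, 24.5, 34.5, 44.5
n = 38, Σfm = 971, mean = 25.5526
Σfm² = 31569.5
Σf(m − x̄)² = Σfm² − (Σfm)²/n = 31569.5 − 971²/38 = 6757.8947
Population variance = 6757.8947 / 38 = 177.8393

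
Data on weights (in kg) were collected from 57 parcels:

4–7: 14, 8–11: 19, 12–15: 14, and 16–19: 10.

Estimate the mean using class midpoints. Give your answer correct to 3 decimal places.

10.904

Midpoints: 5.5, 9.5, 13.5, 17.5
Σfm = 14×5.5 + 19×9.5 + 14×13.5 + 10×17.5 = 621.5
n = Σf = 57
Mean = 621.5 / 57 = 10.9035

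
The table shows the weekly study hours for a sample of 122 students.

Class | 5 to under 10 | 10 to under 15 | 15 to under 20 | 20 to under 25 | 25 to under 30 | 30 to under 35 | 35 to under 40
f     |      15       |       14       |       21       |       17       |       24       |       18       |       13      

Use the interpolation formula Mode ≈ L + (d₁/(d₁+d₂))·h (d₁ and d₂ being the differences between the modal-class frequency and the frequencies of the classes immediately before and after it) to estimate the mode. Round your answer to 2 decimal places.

Modal class: 25 to under 30 (highest frequency 24).
d₁ = 24 − 17 = 7, d₂ = 24 − 18 = 6
Mode ≈ 25 + (7/(7+6)) × 5 = 25 + 2.6923 = 27.6923

27.69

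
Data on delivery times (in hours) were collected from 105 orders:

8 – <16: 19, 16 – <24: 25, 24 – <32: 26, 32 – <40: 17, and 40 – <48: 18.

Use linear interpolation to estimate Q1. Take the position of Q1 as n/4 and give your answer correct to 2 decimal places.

18.32

Cumulative frequencies: 19, 44, 70, 87, 105
n = 105; position = n/4 = 26.25.
This falls in the class 16 – <24: L = 16, F = 19, f = 25, h = 8.
Lower quartile ≈ 16 + ((26.25 − 19) / 25) × 8 = 18.3200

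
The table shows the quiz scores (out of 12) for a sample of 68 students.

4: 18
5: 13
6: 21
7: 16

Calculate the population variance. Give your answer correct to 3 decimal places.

1.250

Values: 4, 5, 6, 7
n = 68, Σfx = 375, mean = 5.5147
Σfx² = 2153
Σf(x − x̄)² = Σfx² − (Σfx)²/n = 2153 − 375²/68 = 84.9853
Population variance = 84.9853 / 68 = 1.2498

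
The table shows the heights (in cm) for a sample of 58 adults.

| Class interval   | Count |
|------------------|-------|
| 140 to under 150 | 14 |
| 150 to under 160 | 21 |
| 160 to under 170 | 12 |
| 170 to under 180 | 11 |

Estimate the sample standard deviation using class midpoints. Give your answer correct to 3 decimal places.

10.522

Midpoints: 145, 155, 165, 175
n = 58, Σfm = 9190, mean = 158.4483
Σfm² = 1462450
Σf(m − x̄)² = Σfm² − (Σfm)²/n = 1462450 − 9190²/58 = 6310.3448
Sample variance = 6310.3448 / 57 = 110.7078
Standard deviation = √110.7078 = 10.5218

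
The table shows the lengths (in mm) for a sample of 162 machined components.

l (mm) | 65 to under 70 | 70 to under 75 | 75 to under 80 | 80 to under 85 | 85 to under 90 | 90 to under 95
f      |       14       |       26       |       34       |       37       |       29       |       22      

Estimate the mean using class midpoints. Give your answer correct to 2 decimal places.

Midpoints: 67.5, 72.5, 77.5, 82.5, 87.5, 92.5
Σfm = 14×67.5 + 26×72.5 + 34×77.5 + 37×82.5 + 29×87.5 + 22×92.5 = 13090
n = Σf = 162
Mean = 13090 / 162 = 80.8025

80.80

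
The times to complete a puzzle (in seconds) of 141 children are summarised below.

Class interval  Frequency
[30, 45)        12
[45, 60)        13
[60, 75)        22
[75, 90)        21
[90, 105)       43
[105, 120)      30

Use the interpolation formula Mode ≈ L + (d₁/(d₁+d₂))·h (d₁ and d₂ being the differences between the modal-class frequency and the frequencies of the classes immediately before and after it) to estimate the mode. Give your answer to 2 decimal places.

Modal class: [90, 105) (highest frequency 43).
d₁ = 43 − 21 = 22, d₂ = 43 − 30 = 13
Mode ≈ 90 + (22/(22+13)) × 15 = 90 + 9.4286 = 99.4286

99.43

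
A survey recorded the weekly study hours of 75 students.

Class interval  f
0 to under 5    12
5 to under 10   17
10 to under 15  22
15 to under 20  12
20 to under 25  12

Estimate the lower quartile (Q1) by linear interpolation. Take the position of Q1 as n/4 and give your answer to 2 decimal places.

Cumulative frequencies: 12, 29, 51, 63, 75
n = 75; position = n/4 = 18.75.
This falls in the class 5 to under 10: L = 5, F = 12, f = 17, h = 5.
Lower quartile ≈ 5 + ((18.75 − 12) / 17) × 5 = 6.9853

6.99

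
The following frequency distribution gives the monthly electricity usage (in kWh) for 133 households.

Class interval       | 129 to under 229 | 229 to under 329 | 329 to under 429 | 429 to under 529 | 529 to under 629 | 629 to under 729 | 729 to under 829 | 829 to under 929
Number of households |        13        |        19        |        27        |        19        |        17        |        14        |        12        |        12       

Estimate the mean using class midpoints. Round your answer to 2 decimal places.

Midpoints: 179, 279, 379, 479, 579, 679, 779, 879
Σfm = 13×179 + 19×279 + 27×379 + 19×479 + 17×579 + 14×679 + 12×779 + 12×879 = 66207
n = Σf = 133
Mean = 66207 / 133 = 497.7970

497.80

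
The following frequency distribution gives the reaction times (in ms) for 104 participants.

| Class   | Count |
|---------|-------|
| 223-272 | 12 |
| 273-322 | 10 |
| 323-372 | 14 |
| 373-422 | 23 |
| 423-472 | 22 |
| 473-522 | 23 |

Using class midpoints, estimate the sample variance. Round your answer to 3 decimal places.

Midpoints: 247.5, 297.5, 347.5, 397.5, 447.5, 497.5
n = 104, Σfm = 41240, mean = 396.5385
Σfm² = 17043150
Σf(m − x̄)² = Σfm² − (Σfm)²/n = 17043150 − 41240²/104 = 689903.8462
Sample variance = 689903.8462 / 103 = 6698.0956

6698.096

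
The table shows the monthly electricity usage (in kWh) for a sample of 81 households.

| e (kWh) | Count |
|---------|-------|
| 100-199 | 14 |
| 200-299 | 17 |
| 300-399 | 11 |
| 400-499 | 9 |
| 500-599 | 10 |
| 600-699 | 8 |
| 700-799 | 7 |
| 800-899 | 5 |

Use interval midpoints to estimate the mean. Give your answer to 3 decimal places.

Midpoints: 149.5, 249.5, 349.5, 449.5, 549.5, 649.5, 749.5, 849.5
Σfm = 14×149.5 + 17×249.5 + 11×349.5 + 9×449.5 + 10×549.5 + 8×649.5 + 7×749.5 + 5×849.5 = 34409.5
n = Σf = 81
Mean = 34409.5 / 81 = 424.8086

424.809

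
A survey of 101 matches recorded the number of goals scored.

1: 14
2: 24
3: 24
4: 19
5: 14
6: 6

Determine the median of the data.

Cumulative frequencies: 14, 38, 62, 81, 95, 101
n = 101, so the median is the value in position (n+1)/2 = 51.
Position 51 falls at value 3.

3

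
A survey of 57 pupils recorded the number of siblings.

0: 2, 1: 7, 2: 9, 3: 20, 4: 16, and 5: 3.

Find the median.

Cumulative frequencies: 2, 9, 18, 38, 54, 57
n = 57, so the median is the value in position (n+1)/2 = 29.
Position 29 falls at value 3.

3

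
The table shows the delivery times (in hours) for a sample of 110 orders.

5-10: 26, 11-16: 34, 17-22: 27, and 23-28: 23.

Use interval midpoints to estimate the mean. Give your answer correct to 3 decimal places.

16.064

Midpoints: 7.5, 13.5, 19.5, 25.5
Σfm = 26×7.5 + 34×13.5 + 27×19.5 + 23×25.5 = 1767
n = Σf = 110
Mean = 1767 / 110 = 16.0636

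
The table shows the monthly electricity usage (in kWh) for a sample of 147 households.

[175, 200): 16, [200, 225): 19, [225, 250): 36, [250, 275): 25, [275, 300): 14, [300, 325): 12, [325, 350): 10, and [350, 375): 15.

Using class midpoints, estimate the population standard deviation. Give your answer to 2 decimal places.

52.48

Midpoints: 187.5, 212.5, 237.5, 262.5, 287.5, 312.5, 337.5, 362.5
n = 147, Σfm = 38737.5, mean = 263.5204
Σfm² = 10612968.75
Σf(m − x̄)² = Σfm² − (Σfm)²/n = 10612968.75 − 38737.5²/147 = 404846.9388
Population variance = 404846.9388 / 147 = 2754.0608
Standard deviation = √2754.0608 = 52.4791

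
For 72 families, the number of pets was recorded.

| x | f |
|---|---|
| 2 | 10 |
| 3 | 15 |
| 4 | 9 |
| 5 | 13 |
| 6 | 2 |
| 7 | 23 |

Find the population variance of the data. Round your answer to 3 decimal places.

Values: 2, 3, 4, 5, 6, 7
n = 72, Σfx = 339, mean = 4.7083
Σfx² = 1843
Σf(x − x̄)² = Σfx² − (Σfx)²/n = 1843 − 339²/72 = 246.8750
Population variance = 246.8750 / 72 = 3.4288

3.429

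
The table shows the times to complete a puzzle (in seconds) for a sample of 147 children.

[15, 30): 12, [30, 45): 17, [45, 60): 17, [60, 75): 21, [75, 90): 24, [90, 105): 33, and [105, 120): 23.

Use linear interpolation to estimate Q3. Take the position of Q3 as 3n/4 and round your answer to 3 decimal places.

98.750

Cumulative frequencies: 12, 29, 46, 67, 91, 124, 147
n = 147; position = 3n/4 = 110.25.
This falls in the class [90, 105): L = 90, F = 91, f = 33, h = 15.
Upper quartile ≈ 90 + ((110.25 − 91) / 33) × 15 = 98.7500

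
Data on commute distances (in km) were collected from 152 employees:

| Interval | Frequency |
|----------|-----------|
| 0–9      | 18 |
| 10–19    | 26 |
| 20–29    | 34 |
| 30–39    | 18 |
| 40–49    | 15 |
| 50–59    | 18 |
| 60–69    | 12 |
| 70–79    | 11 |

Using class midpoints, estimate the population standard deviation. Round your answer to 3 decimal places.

21.002

Midpoints: 4.5, 14.5, 24.5, 34.5, 44.5, 54.5, 64.5, 74.5
n = 152, Σfm = 5154, mean = 33.9079
Σfm² = 241808
Σf(m − x̄)² = Σfm² − (Σfm)²/n = 241808 − 5154²/152 = 67046.7105
Population variance = 67046.7105 / 152 = 441.0968
Standard deviation = √441.0968 = 21.0023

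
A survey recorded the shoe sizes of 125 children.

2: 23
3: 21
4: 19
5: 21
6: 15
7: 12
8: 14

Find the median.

Cumulative frequencies: 23, 44, 63, 84, 99, 111, 125
n = 125, so the median is the value in position (n+1)/2 = 63.
Position 63 falls at value 4.

4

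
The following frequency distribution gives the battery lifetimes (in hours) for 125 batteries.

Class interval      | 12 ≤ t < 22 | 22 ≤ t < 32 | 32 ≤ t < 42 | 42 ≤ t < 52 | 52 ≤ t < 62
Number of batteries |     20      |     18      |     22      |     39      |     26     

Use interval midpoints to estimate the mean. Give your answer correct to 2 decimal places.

39.64

Midpoints: 17, 27, 37, 47, 57
Σfm = 20×17 + 18×27 + 22×37 + 39×47 + 26×57 = 4955
n = Σf = 125
Mean = 4955 / 125 = 39.6400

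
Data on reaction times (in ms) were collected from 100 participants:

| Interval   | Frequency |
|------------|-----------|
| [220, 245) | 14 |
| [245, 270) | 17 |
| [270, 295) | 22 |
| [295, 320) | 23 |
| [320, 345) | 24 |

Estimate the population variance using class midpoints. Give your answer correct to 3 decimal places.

1157.750

Midpoints: 232.5, 257.5, 282.5, 307.5, 332.5
n = 100, Σfm = 28900, mean = 289.0000
Σfm² = 8467875
Σf(m − x̄)² = Σfm² − (Σfm)²/n = 8467875 − 28900²/100 = 115775.0000
Population variance = 115775.0000 / 100 = 1157.7500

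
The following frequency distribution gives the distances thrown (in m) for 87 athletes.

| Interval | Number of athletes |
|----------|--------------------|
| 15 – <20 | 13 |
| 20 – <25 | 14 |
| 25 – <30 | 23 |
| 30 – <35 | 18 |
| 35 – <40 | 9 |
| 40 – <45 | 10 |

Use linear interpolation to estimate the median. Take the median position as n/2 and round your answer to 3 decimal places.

28.587

Cumulative frequencies: 13, 27, 50, 68, 77, 87
n = 87; position = n/2 = 43.5.
This falls in the class 25 – <30: L = 25, F = 27, f = 23, h = 5.
Median ≈ 25 + ((43.5 − 27) / 23) × 5 = 28.5870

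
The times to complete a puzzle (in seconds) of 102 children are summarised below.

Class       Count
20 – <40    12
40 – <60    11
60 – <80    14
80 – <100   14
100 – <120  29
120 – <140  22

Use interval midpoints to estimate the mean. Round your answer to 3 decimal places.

Midpoints: 30, 50, 70, 90, 110, 130
Σfm = 12×30 + 11×50 + 14×70 + 14×90 + 29×110 + 22×130 = 9200
n = Σf = 102
Mean = 9200 / 102 = 90.1961

90.196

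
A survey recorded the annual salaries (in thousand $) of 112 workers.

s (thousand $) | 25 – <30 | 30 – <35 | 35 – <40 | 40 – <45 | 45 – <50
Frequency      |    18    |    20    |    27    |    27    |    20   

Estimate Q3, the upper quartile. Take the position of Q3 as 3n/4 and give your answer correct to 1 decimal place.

Cumulative frequencies: 18, 38, 65, 92, 112
n = 112; position = 3n/4 = 84.
This falls in the class 40 – <45: L = 40, F = 65, f = 27, h = 5.
Upper quartile ≈ 40 + ((84 − 65) / 27) × 5 = 43.5185

43.5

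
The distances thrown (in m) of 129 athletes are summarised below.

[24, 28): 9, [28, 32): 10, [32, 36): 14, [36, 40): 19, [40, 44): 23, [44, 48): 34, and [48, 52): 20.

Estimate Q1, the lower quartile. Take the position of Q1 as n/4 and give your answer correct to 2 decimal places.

Cumulative frequencies: 9, 19, 33, 52, 75, 109, 129
n = 129; position = n/4 = 32.25.
This falls in the class [32, 36): L = 32, F = 19, f = 14, h = 4.
Lower quartile ≈ 32 + ((32.25 − 19) / 14) × 4 = 35.7857

35.79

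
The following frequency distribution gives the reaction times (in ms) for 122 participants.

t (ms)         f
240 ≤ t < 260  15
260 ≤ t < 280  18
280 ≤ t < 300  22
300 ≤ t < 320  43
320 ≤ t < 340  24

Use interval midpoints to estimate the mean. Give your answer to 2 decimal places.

297.05

Midpoints: 250, 270, 290, 310, 330
Σfm = 15×250 + 18×270 + 22×290 + 43×310 + 24×330 = 36240
n = Σf = 122
Mean = 36240 / 122 = 297.0492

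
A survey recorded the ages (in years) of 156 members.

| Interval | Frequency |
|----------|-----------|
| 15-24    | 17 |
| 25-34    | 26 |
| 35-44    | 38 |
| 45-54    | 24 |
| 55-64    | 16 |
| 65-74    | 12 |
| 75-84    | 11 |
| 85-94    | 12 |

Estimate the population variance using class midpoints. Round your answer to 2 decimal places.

Midpoints: 19.5, 29.5, 39.5, 49.5, 59.5, 69.5, 79.5, 89.5
n = 156, Σfm = 7522, mean = 48.2179
Σfm² = 427439
Σf(m − x̄)² = Σfm² − (Σfm)²/n = 427439 − 7522²/156 = 64743.5897
Population variance = 64743.5897 / 156 = 415.0230

415.02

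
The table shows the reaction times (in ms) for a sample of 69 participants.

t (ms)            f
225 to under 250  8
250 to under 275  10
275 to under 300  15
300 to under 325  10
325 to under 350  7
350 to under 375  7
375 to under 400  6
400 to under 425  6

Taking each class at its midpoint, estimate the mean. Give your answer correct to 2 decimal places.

Midpoints: 237.5, 262.5, 287.5, 312.5, 337.5, 362.5, 387.5, 412.5
Σfm = 8×237.5 + 10×262.5 + 15×287.5 + 10×312.5 + 7×337.5 + 7×362.5 + 6×387.5 + 6×412.5 = 21662.5
n = Σf = 69
Mean = 21662.5 / 69 = 313.9493

313.95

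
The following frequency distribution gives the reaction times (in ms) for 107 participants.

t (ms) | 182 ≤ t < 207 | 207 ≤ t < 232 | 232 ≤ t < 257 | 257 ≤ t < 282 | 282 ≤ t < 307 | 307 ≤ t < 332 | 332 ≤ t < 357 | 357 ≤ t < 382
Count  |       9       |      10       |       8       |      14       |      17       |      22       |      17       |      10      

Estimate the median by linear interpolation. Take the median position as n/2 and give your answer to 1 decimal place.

Cumulative frequencies: 9, 19, 27, 41, 58, 80, 97, 107
n = 107; position = n/2 = 53.5.
This falls in the class 282 ≤ t < 307: L = 282, F = 41, f = 17, h = 25.
Median ≈ 282 + ((53.5 − 41) / 17) × 25 = 300.3824

300.4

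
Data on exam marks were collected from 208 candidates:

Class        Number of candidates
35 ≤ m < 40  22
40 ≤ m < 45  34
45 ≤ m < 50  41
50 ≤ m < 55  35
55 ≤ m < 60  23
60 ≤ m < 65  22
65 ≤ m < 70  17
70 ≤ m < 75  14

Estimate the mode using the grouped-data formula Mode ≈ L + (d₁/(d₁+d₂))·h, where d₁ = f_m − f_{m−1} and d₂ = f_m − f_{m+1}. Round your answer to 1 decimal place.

47.7

Modal class: 45 ≤ m < 50 (highest frequency 41).
d₁ = 41 − 34 = 7, d₂ = 41 − 35 = 6
Mode ≈ 45 + (7/(7+6)) × 5 = 45 + 2.6923 = 47.6923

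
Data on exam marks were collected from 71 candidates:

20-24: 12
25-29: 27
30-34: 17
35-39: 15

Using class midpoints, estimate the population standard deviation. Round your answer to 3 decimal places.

5.026

Midpoints: 22, 27, 32, 37
n = 71, Σfm = 2092, mean = 29.4648
Σfm² = 63434
Σf(m − x̄)² = Σfm² − (Σfm)²/n = 63434 − 2092²/71 = 1793.6620
Population variance = 1793.6620 / 71 = 25.2628
Standard deviation = √25.2628 = 5.0262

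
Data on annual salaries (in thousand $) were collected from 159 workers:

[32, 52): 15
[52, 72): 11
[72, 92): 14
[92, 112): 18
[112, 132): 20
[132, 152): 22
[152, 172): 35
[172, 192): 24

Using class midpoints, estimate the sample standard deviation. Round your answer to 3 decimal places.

Midpoints: 42, 62, 82, 102, 122, 142, 162, 182
n = 159, Σfm = 19898, mean = 125.1447
Σfm² = 2804956
Σf(m − x̄)² = Σfm² − (Σfm)²/n = 2804956 − 19898²/159 = 314827.6730
Sample variance = 314827.6730 / 158 = 1992.5802
Standard deviation = √1992.5802 = 44.6383

44.638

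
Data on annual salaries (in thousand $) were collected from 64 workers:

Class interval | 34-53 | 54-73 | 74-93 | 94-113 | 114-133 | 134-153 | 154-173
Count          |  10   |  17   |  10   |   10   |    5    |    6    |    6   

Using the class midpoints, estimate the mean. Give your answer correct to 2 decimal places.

Midpoints: 43.5, 63.5, 83.5, 103.5, 123.5, 143.5, 163.5
Σfm = 10×43.5 + 17×63.5 + 10×83.5 + 10×103.5 + 5×123.5 + 6×143.5 + 6×163.5 = 5844
n = Σf = 64
Mean = 5844 / 64 = 91.3125

91.31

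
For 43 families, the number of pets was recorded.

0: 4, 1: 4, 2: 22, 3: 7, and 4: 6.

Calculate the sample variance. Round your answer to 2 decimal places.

1.19

Values: 0, 1, 2, 3, 4
n = 43, Σfx = 93, mean = 2.1628
Σfx² = 251
Σf(x − x̄)² = Σfx² − (Σfx)²/n = 251 − 93²/43 = 49.8605
Sample variance = 49.8605 / 42 = 1.1872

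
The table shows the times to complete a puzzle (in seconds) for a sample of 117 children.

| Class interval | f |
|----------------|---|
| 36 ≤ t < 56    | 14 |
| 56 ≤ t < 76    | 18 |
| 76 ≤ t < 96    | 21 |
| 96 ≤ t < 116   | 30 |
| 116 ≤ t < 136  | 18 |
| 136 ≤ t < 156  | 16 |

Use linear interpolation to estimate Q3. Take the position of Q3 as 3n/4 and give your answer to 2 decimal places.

Cumulative frequencies: 14, 32, 53, 83, 101, 117
n = 117; position = 3n/4 = 87.75.
This falls in the class 116 ≤ t < 136: L = 116, F = 83, f = 18, h = 20.
Upper quartile ≈ 116 + ((87.75 − 83) / 18) × 20 = 121.2778

121.28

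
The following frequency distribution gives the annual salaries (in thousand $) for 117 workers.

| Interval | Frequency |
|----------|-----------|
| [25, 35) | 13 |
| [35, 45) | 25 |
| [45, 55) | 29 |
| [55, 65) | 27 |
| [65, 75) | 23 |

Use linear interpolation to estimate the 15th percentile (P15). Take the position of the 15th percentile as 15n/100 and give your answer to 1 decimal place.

Cumulative frequencies: 13, 38, 67, 94, 117
n = 117; position = 15n/100 = 17.55.
This falls in the class [35, 45): L = 35, F = 13, f = 25, h = 10.
15th percentile ≈ 35 + ((17.55 − 13) / 25) × 10 = 36.8200

36.8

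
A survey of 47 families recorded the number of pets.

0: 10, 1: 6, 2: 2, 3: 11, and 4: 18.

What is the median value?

Cumulative frequencies: 10, 16, 18, 29, 47
n = 47, so the median is the value in position (n+1)/2 = 24.
Position 24 falls at value 3.

3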